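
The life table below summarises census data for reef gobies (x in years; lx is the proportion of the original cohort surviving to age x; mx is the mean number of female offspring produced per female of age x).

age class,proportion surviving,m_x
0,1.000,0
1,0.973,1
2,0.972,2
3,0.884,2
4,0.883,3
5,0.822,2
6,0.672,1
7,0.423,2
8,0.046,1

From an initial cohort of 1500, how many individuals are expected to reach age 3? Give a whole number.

Expected survivors = N0 · l_3 = 1500 × 0.884 = 1326 → 1326

1326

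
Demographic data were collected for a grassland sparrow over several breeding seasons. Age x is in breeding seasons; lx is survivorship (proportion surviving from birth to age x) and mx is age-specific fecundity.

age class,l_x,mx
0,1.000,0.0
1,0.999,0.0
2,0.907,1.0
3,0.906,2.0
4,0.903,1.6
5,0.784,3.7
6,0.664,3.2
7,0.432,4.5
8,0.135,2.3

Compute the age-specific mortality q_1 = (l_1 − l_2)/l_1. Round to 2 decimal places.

q_1 = (l_1 − l_2) / l_1 = (0.999 − 0.907) / 0.999
     = 0.092 / 0.999 = 0.092092… → 0.09

0.09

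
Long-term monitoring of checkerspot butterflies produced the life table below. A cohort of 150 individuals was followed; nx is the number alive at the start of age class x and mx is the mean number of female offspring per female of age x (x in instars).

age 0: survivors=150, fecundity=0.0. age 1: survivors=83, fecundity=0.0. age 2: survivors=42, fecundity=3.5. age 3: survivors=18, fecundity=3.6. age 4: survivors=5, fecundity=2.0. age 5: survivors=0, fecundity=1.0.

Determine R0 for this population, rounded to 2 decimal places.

1.48

lx = nx/n0 = nx/150: 1, 0.55333…, 0.28, 0.12, 0.03333…, 0
lx·mx by age: 0, 0, 0.98, 0.432, 0.066667…, 0
R0 = Σ lx·mx = 1.478667… → 1.48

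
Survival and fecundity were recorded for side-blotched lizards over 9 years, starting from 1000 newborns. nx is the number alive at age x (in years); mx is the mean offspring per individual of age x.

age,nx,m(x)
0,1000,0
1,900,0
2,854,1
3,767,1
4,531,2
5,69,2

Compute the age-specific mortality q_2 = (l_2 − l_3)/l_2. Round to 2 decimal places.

0.10

lx = nx/n0 = nx/1000: 1, 0.9, 0.854, 0.767, 0.531, 0.069
q_2 = (l_2 − l_3) / l_2 = (0.854 − 0.767) / 0.854
     = 0.087 / 0.854 = 0.101874… → 0.10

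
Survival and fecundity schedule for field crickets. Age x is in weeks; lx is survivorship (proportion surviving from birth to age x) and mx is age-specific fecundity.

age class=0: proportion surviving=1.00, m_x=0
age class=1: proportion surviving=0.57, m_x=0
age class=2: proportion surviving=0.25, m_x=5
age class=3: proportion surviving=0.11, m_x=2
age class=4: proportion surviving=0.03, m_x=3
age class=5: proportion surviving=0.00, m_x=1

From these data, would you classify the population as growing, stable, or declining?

growing

R0 = Σ lx·mx = 0 + 0 + 1.25 + 0.22 + 0.09 + 0 = 1.56
R0 > 1, so the population is growing.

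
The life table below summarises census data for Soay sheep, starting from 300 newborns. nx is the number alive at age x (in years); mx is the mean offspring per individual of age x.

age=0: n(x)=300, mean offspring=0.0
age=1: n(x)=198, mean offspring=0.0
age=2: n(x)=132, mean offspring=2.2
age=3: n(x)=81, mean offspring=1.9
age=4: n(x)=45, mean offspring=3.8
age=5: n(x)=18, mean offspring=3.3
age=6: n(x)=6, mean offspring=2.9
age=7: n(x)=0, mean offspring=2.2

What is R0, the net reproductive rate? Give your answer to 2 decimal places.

2.31

lx = nx/n0 = nx/300: 1, 0.66, 0.44, 0.27, 0.15, 0.06, 0.02, 0
lx·mx by age: 0, 0, 0.968, 0.513, 0.57, 0.198, 0.058, 0
R0 = Σ lx·mx = 2.307 → 2.31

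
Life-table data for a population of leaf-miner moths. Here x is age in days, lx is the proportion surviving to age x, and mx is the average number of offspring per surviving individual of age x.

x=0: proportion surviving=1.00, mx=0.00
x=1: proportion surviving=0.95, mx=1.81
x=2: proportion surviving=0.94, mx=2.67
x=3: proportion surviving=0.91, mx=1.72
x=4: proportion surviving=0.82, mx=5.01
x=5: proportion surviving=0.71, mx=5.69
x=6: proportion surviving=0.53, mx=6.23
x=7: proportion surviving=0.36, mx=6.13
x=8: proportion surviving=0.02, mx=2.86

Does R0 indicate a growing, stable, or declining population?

R0 = Σ lx·mx = 0 + 1.7195 + 2.5098 + 1.5652 + 4.1082 + 4.0399 + 3.3019 + 2.2068 + 0.0572 = 19.5085
R0 > 1, so the population is growing.

growing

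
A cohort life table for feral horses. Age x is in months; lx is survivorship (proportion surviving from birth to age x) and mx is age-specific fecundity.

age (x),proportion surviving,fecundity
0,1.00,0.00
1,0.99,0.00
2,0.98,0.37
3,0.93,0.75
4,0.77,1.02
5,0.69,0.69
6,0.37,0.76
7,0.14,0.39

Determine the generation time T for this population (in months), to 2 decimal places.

3.92

lx·mx: 0, 0, 0.3626, 0.6975, 0.7854, 0.4761, 0.2812, 0.0546 → R0 = 2.6574
x·lx·mx: 0, 0, 0.7252, 2.0925, 3.1416, 2.3805, 1.6872, 0.3822 → Σ = 10.4092
T = 10.4092 / 2.6574 = 3.917062… → 3.92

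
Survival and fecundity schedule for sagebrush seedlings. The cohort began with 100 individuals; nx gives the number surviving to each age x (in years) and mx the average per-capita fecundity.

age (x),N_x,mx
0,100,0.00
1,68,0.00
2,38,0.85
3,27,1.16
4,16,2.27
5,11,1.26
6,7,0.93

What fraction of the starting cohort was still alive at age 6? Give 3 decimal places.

0.070

l_6 = n_6/n_0 = 7/100 = 0.07 → 0.070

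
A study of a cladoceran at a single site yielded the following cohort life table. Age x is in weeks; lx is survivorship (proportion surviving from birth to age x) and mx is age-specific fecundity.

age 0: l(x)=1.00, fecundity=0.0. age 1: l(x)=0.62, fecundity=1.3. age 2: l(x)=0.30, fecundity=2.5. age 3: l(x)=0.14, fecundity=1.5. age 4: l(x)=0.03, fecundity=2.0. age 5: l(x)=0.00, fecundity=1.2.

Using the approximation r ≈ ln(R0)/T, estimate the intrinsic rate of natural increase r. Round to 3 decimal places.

R0 = Σ lx·mx = 0 + 0.806 + 0.75 + 0.21 + 0.06 + 0 = 1.826
Σ x·lx·mx = 3.176; T = 3.176/1.826 = 1.73932…
r ≈ ln(R0)/T = ln(1.826)/1.73932… = 0.34619… → 0.346

0.346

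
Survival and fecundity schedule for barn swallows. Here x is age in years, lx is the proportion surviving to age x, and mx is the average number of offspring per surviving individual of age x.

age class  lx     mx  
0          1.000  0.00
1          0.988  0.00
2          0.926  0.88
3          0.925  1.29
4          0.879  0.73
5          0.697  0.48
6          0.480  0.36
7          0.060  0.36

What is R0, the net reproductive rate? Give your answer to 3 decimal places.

lx·mx by age: 0, 0, 0.81488, 1.19325, 0.64167, 0.33456, 0.1728, 0.0216
R0 = Σ lx·mx = 3.17876 → 3.179

3.179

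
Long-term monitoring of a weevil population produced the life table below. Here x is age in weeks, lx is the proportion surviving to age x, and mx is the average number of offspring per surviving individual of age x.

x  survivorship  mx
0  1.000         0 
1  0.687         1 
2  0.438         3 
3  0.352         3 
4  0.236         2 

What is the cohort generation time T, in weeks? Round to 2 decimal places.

2.37

lx·mx: 0, 0.687, 1.314, 1.056, 0.472 → R0 = 3.529
x·lx·mx: 0, 0.687, 2.628, 3.168, 1.888 → Σ = 8.371
T = 8.371 / 3.529 = 2.37206… → 2.37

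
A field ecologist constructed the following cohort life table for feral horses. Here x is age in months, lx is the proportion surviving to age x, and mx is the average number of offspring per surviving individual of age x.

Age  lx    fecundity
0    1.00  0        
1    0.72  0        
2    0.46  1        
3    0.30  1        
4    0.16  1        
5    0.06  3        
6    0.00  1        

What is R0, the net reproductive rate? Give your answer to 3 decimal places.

lx·mx by age: 0, 0, 0.46, 0.3, 0.16, 0.18, 0
R0 = Σ lx·mx = 1.1 → 1.100

1.100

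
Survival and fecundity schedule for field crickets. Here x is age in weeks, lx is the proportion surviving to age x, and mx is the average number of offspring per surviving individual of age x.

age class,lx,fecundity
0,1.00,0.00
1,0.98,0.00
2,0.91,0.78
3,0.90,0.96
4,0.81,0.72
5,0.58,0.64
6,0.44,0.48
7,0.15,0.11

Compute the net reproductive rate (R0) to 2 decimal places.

lx·mx by age: 0, 0, 0.7098, 0.864, 0.5832, 0.3712, 0.2112, 0.0165
R0 = Σ lx·mx = 2.7559 → 2.76

2.76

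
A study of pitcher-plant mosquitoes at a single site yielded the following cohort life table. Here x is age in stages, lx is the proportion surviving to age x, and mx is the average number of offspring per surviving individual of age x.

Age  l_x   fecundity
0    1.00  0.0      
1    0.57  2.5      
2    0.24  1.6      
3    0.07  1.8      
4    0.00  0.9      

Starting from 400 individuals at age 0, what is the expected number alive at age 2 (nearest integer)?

Expected survivors = N0 · l_2 = 400 × 0.24 = 96 → 96

96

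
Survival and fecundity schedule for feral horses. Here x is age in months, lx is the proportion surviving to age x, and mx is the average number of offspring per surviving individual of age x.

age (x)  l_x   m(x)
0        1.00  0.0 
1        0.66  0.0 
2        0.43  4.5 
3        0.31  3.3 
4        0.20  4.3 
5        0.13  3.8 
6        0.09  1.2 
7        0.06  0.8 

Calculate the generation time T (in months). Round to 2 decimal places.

3.10

lx·mx: 0, 0, 1.935, 1.023, 0.86, 0.494, 0.108, 0.048 → R0 = 4.468
x·lx·mx: 0, 0, 3.87, 3.069, 3.44, 2.47, 0.648, 0.336 → Σ = 13.833
T = 13.833 / 4.468 = 3.096016… → 3.10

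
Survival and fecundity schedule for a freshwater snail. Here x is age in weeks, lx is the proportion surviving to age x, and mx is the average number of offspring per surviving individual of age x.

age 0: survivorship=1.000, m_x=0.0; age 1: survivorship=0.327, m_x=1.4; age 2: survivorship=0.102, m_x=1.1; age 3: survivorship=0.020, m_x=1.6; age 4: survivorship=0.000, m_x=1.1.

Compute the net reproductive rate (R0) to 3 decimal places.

lx·mx by age: 0, 0.4578, 0.1122, 0.032, 0
R0 = Σ lx·mx = 0.602 → 0.602

0.602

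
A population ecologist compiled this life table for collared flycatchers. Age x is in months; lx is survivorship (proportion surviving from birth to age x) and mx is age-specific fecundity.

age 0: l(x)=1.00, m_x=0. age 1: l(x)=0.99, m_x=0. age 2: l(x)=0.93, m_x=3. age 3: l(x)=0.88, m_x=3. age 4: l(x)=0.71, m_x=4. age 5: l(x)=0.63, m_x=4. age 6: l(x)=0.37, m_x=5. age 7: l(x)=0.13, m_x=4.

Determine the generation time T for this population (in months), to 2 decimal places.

3.97

lx·mx: 0, 0, 2.79, 2.64, 2.84, 2.52, 1.85, 0.52 → R0 = 13.16
x·lx·mx: 0, 0, 5.58, 7.92, 11.36, 12.6, 11.1, 3.64 → Σ = 52.2
T = 52.2 / 13.16 = 3.966565… → 3.97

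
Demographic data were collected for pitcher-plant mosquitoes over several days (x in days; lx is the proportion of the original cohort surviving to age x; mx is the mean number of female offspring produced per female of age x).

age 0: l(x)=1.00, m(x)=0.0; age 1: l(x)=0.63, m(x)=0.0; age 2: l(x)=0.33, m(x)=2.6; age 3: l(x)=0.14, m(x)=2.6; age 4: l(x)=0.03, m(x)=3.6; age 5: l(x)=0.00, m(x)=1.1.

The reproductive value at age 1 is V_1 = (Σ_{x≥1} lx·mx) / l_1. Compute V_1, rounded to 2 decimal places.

2.11

lx·mx for x ≥ 1: 0, 0.858, 0.364, 0.108, 0 → sum = 1.33
V_1 = 1.33 / l_1 = 1.33 / 0.63 = 2.111111… → 2.11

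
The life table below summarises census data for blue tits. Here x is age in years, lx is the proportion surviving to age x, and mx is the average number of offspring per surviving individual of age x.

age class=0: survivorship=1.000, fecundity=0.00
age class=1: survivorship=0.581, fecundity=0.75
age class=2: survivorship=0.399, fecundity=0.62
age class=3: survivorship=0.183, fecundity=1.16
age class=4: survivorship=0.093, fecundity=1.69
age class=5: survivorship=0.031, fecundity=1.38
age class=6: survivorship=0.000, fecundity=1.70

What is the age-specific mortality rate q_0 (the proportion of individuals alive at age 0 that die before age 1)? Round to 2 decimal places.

0.42

q_0 = (l_0 − l_1) / l_0 = (1 − 0.581) / 1
     = 0.419 / 1 = 0.419 → 0.42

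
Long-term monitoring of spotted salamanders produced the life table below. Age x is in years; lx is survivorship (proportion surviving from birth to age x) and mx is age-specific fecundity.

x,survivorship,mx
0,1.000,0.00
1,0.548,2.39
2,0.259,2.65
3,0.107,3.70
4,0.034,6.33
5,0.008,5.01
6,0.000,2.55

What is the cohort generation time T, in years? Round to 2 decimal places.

lx·mx: 0, 1.30972, 0.68635, 0.3959, 0.21522, 0.04008, 0 → R0 = 2.64727
x·lx·mx: 0, 1.30972, 1.3727, 1.1877, 0.86088, 0.2004, 0 → Σ = 4.9314
T = 4.9314 / 2.64727 = 1.862825… → 1.86

1.86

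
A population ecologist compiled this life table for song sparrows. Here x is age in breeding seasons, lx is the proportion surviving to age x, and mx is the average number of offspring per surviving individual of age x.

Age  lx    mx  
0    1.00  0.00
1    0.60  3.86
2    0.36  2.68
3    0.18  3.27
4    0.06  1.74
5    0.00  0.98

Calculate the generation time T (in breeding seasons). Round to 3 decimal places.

lx·mx: 0, 2.316, 0.9648, 0.5886, 0.1044, 0 → R0 = 3.9738
x·lx·mx: 0, 2.316, 1.9296, 1.7658, 0.4176, 0 → Σ = 6.429
T = 6.429 / 3.9738 = 1.617847… → 1.618

1.618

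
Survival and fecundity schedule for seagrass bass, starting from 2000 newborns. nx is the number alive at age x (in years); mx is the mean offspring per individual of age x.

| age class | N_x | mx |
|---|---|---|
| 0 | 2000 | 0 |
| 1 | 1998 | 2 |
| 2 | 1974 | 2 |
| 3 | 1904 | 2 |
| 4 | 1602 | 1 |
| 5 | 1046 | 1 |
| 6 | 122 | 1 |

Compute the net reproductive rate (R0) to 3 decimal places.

lx = nx/n0 = nx/2000: 1, 0.999, 0.987, 0.952, 0.801, 0.523, 0.061
lx·mx by age: 0, 1.998, 1.974, 1.904, 0.801, 0.523, 0.061
R0 = Σ lx·mx = 7.261 → 7.261

7.261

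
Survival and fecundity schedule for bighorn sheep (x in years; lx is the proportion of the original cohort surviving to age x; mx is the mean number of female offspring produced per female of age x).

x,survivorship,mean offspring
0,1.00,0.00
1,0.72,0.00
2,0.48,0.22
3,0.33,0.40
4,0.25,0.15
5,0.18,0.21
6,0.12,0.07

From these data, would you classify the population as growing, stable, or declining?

declining

R0 = Σ lx·mx = 0 + 0 + 0.1056 + 0.132 + 0.0375 + 0.0378 + 0.0084 = 0.3213
R0 < 1, so the population is declining.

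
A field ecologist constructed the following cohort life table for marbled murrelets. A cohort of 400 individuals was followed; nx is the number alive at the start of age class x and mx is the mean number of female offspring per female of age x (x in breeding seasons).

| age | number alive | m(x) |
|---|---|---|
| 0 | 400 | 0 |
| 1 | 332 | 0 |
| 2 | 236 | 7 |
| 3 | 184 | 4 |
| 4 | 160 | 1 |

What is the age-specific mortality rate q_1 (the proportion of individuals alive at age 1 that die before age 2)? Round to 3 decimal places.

lx = nx/n0 = nx/400: 1, 0.83, 0.59, 0.46, 0.4
q_1 = (l_1 − l_2) / l_1 = (0.83 − 0.59) / 0.83
     = 0.24 / 0.83 = 0.289157… → 0.289

0.289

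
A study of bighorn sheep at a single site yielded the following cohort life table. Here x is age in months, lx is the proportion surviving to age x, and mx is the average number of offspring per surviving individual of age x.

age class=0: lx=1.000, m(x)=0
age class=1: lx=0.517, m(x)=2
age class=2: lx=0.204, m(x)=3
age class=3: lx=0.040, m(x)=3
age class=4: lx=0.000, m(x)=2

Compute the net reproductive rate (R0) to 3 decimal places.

1.766

lx·mx by age: 0, 1.034, 0.612, 0.12, 0
R0 = Σ lx·mx = 1.766 → 1.766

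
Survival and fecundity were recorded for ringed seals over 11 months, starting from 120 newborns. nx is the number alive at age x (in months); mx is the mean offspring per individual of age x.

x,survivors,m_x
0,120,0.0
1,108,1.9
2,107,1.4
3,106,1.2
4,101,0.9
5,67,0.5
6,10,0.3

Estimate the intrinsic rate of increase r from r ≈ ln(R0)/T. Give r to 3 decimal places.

lx = nx/n0 = nx/120: 1, 0.9, 0.89167…, 0.88333…, 0.84167…, 0.55833…, 0.08333…
R0 = Σ lx·mx = 0 + 1.71 + 1.24833… + 1.06… + 0.7575… + 0.27917… + 0.025… = 5.08…
Σ x·lx·mx = 11.9625…; T = 11.9625…/5.08… = 2.35482…
r ≈ ln(R0)/T = ln(5.08…)/2.35482… = 0.69021… → 0.690

0.690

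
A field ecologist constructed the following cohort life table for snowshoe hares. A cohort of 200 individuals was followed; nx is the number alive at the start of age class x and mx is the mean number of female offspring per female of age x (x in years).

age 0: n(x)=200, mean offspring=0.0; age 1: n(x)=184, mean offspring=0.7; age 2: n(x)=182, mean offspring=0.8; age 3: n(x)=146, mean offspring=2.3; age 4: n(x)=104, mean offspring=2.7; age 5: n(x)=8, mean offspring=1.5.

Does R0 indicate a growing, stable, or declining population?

lx = nx/n0 = nx/200: 1, 0.92, 0.91, 0.73, 0.52, 0.04
R0 = Σ lx·mx = 0 + 0.644 + 0.728 + 1.679 + 1.404 + 0.06 = 4.515
R0 > 1, so the population is growing.

growing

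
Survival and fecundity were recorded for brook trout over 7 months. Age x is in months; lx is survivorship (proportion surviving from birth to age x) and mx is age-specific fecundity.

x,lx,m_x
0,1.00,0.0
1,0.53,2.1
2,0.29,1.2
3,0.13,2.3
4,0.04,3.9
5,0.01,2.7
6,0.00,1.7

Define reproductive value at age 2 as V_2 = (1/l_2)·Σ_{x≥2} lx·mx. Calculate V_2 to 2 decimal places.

2.86

lx·mx for x ≥ 2: 0.348, 0.299, 0.156, 0.027, 0 → sum = 0.83
V_2 = 0.83 / l_2 = 0.83 / 0.29 = 2.862069… → 2.86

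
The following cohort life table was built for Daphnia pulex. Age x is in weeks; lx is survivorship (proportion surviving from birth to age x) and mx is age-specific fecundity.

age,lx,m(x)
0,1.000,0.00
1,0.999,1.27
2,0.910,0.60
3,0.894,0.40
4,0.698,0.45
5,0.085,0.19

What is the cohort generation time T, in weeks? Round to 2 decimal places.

lx·mx: 0, 1.26873, 0.546, 0.3576, 0.3141, 0.01615 → R0 = 2.50258
x·lx·mx: 0, 1.26873, 1.092, 1.0728, 1.2564, 0.08075 → Σ = 4.77068
T = 4.77068 / 2.50258 = 1.906305… → 1.91

1.91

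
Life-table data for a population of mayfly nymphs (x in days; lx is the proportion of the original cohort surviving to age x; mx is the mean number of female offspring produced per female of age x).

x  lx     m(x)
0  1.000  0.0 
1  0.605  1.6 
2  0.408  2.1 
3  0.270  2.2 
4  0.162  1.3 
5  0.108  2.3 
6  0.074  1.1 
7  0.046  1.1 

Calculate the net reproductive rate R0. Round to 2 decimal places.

lx·mx by age: 0, 0.968, 0.8568, 0.594, 0.2106, 0.2484, 0.0814, 0.0506
R0 = Σ lx·mx = 3.0098 → 3.01

3.01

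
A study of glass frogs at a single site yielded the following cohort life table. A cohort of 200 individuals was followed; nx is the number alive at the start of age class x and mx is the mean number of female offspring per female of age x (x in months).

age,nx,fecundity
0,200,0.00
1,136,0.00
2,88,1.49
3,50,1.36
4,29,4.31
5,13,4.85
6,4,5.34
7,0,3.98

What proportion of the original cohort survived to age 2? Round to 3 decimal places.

l_2 = n_2/n_0 = 88/200 = 0.44 → 0.440

0.440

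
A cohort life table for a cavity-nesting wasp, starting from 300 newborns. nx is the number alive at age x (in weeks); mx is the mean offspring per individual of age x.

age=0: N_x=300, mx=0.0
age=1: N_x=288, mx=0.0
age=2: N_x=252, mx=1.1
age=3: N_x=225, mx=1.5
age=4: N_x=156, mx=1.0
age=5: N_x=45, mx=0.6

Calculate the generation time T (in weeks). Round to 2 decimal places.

lx = nx/n0 = nx/300: 1, 0.96, 0.84, 0.75, 0.52, 0.15
lx·mx: 0, 0, 0.924, 1.125, 0.52, 0.09 → R0 = 2.659
x·lx·mx: 0, 0, 1.848, 3.375, 2.08, 0.45 → Σ = 7.753
T = 7.753 / 2.659 = 2.915758… → 2.92

2.92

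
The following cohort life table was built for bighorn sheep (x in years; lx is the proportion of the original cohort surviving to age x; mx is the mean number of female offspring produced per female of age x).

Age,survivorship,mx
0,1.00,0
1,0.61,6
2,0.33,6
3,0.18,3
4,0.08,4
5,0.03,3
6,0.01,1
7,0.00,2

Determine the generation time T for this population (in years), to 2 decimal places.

1.67

lx·mx: 0, 3.66, 1.98, 0.54, 0.32, 0.09, 0.01, 0 → R0 = 6.6
x·lx·mx: 0, 3.66, 3.96, 1.62, 1.28, 0.45, 0.06, 0 → Σ = 11.03
T = 11.03 / 6.6 = 1.671212… → 1.67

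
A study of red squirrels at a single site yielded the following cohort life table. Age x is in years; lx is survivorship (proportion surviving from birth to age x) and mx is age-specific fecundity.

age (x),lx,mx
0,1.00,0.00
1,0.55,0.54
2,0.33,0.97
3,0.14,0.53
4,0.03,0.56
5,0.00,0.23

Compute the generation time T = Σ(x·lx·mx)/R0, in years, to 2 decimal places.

1.73

lx·mx: 0, 0.297, 0.3201, 0.0742, 0.0168, 0 → R0 = 0.7081
x·lx·mx: 0, 0.297, 0.6402, 0.2226, 0.0672, 0 → Σ = 1.227
T = 1.227 / 0.7081 = 1.732806… → 1.73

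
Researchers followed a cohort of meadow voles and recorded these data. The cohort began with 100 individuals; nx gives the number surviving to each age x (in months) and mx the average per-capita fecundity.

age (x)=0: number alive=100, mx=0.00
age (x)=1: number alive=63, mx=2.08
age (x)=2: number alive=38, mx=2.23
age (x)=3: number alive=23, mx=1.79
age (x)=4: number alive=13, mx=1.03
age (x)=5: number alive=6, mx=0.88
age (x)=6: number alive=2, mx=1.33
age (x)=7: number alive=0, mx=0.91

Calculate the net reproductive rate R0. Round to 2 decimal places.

lx = nx/n0 = nx/100: 1, 0.63, 0.38, 0.23, 0.13, 0.06, 0.02, 0
lx·mx by age: 0, 1.3104, 0.8474, 0.4117, 0.1339, 0.0528, 0.0266, 0
R0 = Σ lx·mx = 2.7828 → 2.78

2.78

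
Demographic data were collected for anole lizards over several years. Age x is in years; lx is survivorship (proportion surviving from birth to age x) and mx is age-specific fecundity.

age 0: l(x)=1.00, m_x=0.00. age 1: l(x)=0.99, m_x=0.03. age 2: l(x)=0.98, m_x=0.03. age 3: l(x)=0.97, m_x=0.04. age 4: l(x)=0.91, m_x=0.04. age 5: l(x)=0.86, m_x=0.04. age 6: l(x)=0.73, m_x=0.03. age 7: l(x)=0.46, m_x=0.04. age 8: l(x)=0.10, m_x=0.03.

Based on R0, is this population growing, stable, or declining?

R0 = Σ lx·mx = 0 + 0.0297 + 0.0294 + 0.0388 + 0.0364 + 0.0344 + 0.0219 + 0.0184 + 0.003 = 0.212
R0 < 1, so the population is declining.

declining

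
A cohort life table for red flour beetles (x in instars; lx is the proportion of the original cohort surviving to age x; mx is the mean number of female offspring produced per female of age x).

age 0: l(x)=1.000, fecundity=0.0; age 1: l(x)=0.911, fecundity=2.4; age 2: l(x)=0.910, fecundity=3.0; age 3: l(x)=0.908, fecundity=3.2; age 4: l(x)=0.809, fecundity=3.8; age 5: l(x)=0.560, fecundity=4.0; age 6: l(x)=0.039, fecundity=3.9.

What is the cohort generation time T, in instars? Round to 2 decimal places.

3.07

lx·mx: 0, 2.1864, 2.73, 2.9056, 3.0742, 2.24, 0.1521 → R0 = 13.2883
x·lx·mx: 0, 2.1864, 5.46, 8.7168, 12.2968, 11.2, 0.9126 → Σ = 40.7726
T = 40.7726 / 13.2883 = 3.068308… → 3.07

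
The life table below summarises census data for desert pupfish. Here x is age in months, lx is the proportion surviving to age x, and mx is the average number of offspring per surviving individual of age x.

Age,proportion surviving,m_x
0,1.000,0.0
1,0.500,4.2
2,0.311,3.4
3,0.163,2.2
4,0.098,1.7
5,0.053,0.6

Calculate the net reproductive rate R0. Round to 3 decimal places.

lx·mx by age: 0, 2.1, 1.0574, 0.3586, 0.1666, 0.0318
R0 = Σ lx·mx = 3.7144 → 3.714

3.714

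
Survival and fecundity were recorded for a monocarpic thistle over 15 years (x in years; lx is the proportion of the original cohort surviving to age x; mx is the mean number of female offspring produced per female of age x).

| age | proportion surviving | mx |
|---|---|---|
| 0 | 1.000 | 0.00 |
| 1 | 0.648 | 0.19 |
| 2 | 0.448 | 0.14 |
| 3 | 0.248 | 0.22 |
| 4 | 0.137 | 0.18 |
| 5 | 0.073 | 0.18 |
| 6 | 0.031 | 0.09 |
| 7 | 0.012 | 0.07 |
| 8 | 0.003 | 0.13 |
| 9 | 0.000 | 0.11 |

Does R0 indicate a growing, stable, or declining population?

R0 = Σ lx·mx = 0 + 0.12312 + 0.06272 + 0.05456 + 0.02466 + 0.01314 + 0.00279 + 0.00084 + 0.00039 + 0 = 0.28222
R0 < 1, so the population is declining.

declining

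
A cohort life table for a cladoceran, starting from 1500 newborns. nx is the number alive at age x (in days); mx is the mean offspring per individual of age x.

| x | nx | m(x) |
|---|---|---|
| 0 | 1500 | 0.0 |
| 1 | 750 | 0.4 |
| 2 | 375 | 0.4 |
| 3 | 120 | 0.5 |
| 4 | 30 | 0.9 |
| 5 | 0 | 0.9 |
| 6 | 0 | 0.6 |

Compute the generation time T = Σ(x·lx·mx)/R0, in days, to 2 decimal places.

lx = nx/n0 = nx/1500: 1, 0.5, 0.25, 0.08, 0.02, 0, 0
lx·mx: 0, 0.2, 0.1, 0.04, 0.018, 0, 0 → R0 = 0.358
x·lx·mx: 0, 0.2, 0.2, 0.12, 0.072, 0, 0 → Σ = 0.592
T = 0.592 / 0.358 = 1.653631… → 1.65

1.65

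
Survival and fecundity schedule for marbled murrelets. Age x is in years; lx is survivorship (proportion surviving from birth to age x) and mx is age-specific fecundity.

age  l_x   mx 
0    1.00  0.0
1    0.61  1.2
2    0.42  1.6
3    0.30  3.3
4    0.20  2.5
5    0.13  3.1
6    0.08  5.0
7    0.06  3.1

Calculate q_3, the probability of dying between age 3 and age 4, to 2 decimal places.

0.33

q_3 = (l_3 − l_4) / l_3 = (0.3 − 0.2) / 0.3
     = 0.1 / 0.3 = 0.333333… → 0.33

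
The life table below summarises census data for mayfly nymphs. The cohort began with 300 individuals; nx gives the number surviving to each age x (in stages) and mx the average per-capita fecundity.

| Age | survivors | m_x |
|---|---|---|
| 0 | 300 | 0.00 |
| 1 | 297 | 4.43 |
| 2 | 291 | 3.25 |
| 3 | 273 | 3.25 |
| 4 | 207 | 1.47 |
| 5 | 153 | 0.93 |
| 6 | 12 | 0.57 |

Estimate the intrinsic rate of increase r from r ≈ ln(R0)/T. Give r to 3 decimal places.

lx = nx/n0 = nx/300: 1, 0.99, 0.97, 0.91, 0.69, 0.51, 0.04
R0 = Σ lx·mx = 0 + 4.3857 + 3.1525 + 2.9575 + 1.0143 + 0.4743 + 0.0228 = 12.0071
Σ x·lx·mx = 26.1287; T = 26.1287/12.0071 = 2.1761…
r ≈ ln(R0)/T = ln(12.0071)/2.1761… = 1.14218… → 1.142

1.142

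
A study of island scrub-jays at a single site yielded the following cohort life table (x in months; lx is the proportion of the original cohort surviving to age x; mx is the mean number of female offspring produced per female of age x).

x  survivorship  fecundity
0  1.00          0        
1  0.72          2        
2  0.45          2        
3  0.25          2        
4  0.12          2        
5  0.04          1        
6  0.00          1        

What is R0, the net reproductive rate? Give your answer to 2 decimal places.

3.12

lx·mx by age: 0, 1.44, 0.9, 0.5, 0.24, 0.04, 0
R0 = Σ lx·mx = 3.12 → 3.12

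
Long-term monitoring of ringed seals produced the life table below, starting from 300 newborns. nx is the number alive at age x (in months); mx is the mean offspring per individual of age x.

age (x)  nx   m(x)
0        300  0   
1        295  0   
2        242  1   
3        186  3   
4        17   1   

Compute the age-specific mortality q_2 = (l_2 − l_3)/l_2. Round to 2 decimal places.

lx = nx/n0 = nx/300: 1, 0.98333…, 0.80667…, 0.62, 0.05667…
q_2 = (l_2 − l_3) / l_2 = (0.806667… − 0.62) / 0.806667…
     = 0.186667… / 0.806667… = 0.231405… → 0.23

0.23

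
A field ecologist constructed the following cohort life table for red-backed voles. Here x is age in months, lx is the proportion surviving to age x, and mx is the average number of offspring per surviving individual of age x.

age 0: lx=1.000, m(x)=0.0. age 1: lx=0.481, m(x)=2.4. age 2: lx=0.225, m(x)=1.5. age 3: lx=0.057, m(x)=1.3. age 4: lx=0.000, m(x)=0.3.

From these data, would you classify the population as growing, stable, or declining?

R0 = Σ lx·mx = 0 + 1.1544 + 0.3375 + 0.0741 + 0 = 1.566
R0 > 1, so the population is growing.

growing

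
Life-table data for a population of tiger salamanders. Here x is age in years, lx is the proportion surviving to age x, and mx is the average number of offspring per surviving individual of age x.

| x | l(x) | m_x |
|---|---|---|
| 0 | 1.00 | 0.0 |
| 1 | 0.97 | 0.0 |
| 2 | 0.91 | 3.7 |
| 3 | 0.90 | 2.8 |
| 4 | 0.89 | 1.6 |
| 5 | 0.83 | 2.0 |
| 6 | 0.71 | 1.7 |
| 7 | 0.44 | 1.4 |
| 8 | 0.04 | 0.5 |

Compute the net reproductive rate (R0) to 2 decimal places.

10.81

lx·mx by age: 0, 0, 3.367, 2.52, 1.424, 1.66, 1.207, 0.616, 0.02
R0 = Σ lx·mx = 10.814 → 10.81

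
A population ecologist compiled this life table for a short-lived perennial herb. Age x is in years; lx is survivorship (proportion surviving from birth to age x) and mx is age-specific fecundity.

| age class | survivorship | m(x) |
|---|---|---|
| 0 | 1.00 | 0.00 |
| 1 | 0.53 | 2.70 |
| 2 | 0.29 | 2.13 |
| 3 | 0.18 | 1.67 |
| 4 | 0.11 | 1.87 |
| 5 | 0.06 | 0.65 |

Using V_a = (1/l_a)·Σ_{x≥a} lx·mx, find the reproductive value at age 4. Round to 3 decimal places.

2.225

lx·mx for x ≥ 4: 0.2057, 0.039 → sum = 0.2447
V_4 = 0.2447 / l_4 = 0.2447 / 0.11 = 2.224545… → 2.225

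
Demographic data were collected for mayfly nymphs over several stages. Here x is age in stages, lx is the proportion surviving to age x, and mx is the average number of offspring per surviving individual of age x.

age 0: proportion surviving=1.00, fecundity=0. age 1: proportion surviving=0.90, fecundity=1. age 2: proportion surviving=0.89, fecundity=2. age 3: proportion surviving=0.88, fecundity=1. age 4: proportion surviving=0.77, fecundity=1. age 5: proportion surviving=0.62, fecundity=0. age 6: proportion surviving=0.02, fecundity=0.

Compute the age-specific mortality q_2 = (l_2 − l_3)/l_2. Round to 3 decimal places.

q_2 = (l_2 − l_3) / l_2 = (0.89 − 0.88) / 0.89
     = 0.01 / 0.89 = 0.011236… → 0.011

0.011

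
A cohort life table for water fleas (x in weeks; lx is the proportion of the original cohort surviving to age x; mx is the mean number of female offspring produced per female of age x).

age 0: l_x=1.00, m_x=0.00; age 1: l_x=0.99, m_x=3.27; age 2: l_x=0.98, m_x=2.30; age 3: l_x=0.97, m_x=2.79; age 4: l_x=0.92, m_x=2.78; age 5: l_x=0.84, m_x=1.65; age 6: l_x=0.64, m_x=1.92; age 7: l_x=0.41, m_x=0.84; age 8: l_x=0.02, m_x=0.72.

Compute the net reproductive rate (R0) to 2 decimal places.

13.73

lx·mx by age: 0, 3.2373, 2.254, 2.7063, 2.5576, 1.386, 1.2288, 0.3444, 0.0144
R0 = Σ lx·mx = 13.7288 → 13.73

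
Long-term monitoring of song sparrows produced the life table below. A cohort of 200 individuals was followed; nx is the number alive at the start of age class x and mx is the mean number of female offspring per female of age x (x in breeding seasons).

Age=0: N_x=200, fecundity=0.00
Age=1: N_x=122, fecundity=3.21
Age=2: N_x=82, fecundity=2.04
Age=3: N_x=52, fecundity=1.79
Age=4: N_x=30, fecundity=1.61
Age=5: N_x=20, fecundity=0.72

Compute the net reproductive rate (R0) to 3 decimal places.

3.573

lx = nx/n0 = nx/200: 1, 0.61, 0.41, 0.26, 0.15, 0.1
lx·mx by age: 0, 1.9581, 0.8364, 0.4654, 0.2415, 0.072
R0 = Σ lx·mx = 3.5734 → 3.573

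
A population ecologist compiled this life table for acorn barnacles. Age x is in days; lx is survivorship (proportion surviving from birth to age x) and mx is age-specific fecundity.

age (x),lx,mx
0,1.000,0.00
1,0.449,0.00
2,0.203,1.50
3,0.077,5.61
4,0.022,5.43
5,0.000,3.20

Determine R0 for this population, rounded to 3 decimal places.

lx·mx by age: 0, 0, 0.3045, 0.43197, 0.11946, 0
R0 = Σ lx·mx = 0.85593 → 0.856

0.856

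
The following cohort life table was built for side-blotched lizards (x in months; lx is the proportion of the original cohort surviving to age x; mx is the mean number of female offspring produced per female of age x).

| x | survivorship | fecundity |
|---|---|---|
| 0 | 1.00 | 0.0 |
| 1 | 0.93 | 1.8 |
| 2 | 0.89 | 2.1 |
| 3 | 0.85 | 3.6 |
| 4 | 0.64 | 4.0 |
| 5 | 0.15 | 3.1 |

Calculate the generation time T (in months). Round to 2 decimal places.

2.82

lx·mx: 0, 1.674, 1.869, 3.06, 2.56, 0.465 → R0 = 9.628
x·lx·mx: 0, 1.674, 3.738, 9.18, 10.24, 2.325 → Σ = 27.157
T = 27.157 / 9.628 = 2.820627… → 2.82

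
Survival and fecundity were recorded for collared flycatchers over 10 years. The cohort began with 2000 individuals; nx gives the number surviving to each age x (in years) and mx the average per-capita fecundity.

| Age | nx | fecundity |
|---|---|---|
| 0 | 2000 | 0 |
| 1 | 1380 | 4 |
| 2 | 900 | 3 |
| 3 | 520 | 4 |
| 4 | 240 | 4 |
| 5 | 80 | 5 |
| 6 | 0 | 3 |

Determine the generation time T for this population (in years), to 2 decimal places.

lx = nx/n0 = nx/2000: 1, 0.69, 0.45, 0.26, 0.12, 0.04, 0
lx·mx: 0, 2.76, 1.35, 1.04, 0.48, 0.2, 0 → R0 = 5.83
x·lx·mx: 0, 2.76, 2.7, 3.12, 1.92, 1, 0 → Σ = 11.5
T = 11.5 / 5.83 = 1.972556… → 1.97

1.97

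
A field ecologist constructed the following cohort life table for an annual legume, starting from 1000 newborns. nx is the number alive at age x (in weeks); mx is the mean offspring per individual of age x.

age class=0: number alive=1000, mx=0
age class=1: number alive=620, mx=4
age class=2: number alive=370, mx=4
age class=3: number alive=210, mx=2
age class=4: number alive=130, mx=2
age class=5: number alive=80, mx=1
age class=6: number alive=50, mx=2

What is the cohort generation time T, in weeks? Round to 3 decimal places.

1.813

lx = nx/n0 = nx/1000: 1, 0.62, 0.37, 0.21, 0.13, 0.08, 0.05
lx·mx: 0, 2.48, 1.48, 0.42, 0.26, 0.08, 0.1 → R0 = 4.82
x·lx·mx: 0, 2.48, 2.96, 1.26, 1.04, 0.4, 0.6 → Σ = 8.74
T = 8.74 / 4.82 = 1.813278… → 1.813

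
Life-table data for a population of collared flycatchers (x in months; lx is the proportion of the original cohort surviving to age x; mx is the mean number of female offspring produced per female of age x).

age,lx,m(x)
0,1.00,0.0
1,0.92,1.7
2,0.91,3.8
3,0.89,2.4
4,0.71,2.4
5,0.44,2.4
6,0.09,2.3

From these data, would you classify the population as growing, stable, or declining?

R0 = Σ lx·mx = 0 + 1.564 + 3.458 + 2.136 + 1.704 + 1.056 + 0.207 = 10.125
R0 > 1, so the population is growing.

growing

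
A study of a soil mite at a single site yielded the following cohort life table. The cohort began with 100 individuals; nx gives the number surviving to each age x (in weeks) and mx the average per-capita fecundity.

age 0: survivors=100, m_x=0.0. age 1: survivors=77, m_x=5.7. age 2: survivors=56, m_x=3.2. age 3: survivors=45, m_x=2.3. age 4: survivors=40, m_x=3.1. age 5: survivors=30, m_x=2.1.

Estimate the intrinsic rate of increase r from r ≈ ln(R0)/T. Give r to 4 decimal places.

1.0449

lx = nx/n0 = nx/100: 1, 0.77, 0.56, 0.45, 0.4, 0.3
R0 = Σ lx·mx = 0 + 4.389 + 1.792 + 1.035 + 1.24 + 0.63 = 9.086
Σ x·lx·mx = 19.188; T = 19.188/9.086 = 2.11182…
r ≈ ln(R0)/T = ln(9.086)/2.11182… = 1.044944… → 1.0449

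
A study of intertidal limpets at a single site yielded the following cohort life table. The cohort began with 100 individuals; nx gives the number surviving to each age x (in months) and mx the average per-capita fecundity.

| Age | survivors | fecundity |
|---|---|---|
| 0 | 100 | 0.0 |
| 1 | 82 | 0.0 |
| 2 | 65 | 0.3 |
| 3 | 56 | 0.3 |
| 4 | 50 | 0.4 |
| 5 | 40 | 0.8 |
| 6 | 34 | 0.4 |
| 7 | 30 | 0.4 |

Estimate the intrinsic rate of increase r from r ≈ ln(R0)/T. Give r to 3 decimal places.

lx = nx/n0 = nx/100: 1, 0.82, 0.65, 0.56, 0.5, 0.4, 0.34, 0.3
R0 = Σ lx·mx = 0 + 0 + 0.195 + 0.168 + 0.2 + 0.32 + 0.136 + 0.12 = 1.139
Σ x·lx·mx = 4.95; T = 4.95/1.139 = 4.34592…
r ≈ ln(R0)/T = ln(1.139)/4.34592… = 0.02995… → 0.030

0.030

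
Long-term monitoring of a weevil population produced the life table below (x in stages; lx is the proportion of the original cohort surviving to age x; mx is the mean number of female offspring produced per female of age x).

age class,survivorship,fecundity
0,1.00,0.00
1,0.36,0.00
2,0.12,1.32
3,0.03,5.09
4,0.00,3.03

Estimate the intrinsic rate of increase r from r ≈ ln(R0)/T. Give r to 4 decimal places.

-0.4688

R0 = Σ lx·mx = 0 + 0 + 0.1584 + 0.1527 + 0 = 0.3111
Σ x·lx·mx = 0.7749; T = 0.7749/0.3111 = 2.49084…
r ≈ ln(R0)/T = ln(0.3111)/2.49084… = -0.468774… → -0.4688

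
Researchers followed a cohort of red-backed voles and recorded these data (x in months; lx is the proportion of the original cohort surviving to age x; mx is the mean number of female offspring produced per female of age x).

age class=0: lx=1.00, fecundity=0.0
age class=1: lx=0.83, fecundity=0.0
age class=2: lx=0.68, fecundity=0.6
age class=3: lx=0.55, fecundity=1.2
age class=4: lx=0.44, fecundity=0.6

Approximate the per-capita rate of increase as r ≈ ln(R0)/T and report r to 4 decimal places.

R0 = Σ lx·mx = 0 + 0 + 0.408 + 0.66 + 0.264 = 1.332
Σ x·lx·mx = 3.852; T = 3.852/1.332 = 2.89189…
r ≈ ln(R0)/T = ln(1.332)/2.89189… = 0.099133… → 0.0991

0.0991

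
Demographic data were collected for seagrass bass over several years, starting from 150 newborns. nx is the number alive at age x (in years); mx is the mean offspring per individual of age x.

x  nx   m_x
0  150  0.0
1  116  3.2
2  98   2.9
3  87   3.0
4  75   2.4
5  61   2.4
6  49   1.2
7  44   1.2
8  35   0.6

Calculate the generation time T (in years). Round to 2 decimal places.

2.96

lx = nx/n0 = nx/150: 1, 0.77333…, 0.65333…, 0.58, 0.5, 0.40667…, 0.32667…, 0.29333…, 0.23333…
lx·mx: 0, 2.474667…, 1.894667…, 1.74, 1.2, 0.976…, 0.392…, 0.352…, 0.14… → R0 = 9.169333…
x·lx·mx: 0, 2.474667…, 3.789333…, 5.22, 4.8, 4.88…, 2.352…, 2.464…, 1.12… → Σ = 27.1…
T = 27.1… / 9.169333… = 2.955504… → 2.96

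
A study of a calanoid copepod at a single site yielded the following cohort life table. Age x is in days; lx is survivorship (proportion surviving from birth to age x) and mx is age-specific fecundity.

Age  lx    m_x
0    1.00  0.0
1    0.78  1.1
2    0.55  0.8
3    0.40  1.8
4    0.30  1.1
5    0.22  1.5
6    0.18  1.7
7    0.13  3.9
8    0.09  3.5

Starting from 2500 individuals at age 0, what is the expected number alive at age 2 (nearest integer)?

1375

Expected survivors = N0 · l_2 = 2500 × 0.55 = 1375 → 1375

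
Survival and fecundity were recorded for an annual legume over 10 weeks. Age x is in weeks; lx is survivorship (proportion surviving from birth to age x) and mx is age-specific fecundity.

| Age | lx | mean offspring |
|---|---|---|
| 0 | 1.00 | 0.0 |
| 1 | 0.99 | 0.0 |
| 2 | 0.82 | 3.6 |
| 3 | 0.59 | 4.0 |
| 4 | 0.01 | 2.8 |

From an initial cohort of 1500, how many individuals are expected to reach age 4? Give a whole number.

15

Expected survivors = N0 · l_4 = 1500 × 0.01 = 15 → 15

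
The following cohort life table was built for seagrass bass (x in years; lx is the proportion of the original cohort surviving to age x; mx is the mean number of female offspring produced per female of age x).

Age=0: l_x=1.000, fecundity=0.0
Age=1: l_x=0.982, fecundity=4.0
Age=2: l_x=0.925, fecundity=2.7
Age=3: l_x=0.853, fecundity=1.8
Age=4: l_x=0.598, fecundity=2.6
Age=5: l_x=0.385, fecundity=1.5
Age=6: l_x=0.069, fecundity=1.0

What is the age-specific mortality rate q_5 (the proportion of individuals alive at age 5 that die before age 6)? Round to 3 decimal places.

0.821

q_5 = (l_5 − l_6) / l_5 = (0.385 − 0.069) / 0.385
     = 0.316 / 0.385 = 0.820779… → 0.821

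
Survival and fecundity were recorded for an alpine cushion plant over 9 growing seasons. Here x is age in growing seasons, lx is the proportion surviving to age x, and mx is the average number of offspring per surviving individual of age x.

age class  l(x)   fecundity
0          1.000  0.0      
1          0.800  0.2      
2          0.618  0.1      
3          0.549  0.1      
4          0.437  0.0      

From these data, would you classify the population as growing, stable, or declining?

R0 = Σ lx·mx = 0 + 0.16 + 0.0618 + 0.0549 + 0 = 0.2767
R0 < 1, so the population is declining.

declining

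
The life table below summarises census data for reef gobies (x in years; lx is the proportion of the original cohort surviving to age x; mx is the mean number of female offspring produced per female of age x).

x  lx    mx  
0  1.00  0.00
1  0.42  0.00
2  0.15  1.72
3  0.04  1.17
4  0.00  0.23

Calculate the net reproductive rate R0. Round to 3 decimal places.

0.305

lx·mx by age: 0, 0, 0.258, 0.0468, 0
R0 = Σ lx·mx = 0.3048 → 0.305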